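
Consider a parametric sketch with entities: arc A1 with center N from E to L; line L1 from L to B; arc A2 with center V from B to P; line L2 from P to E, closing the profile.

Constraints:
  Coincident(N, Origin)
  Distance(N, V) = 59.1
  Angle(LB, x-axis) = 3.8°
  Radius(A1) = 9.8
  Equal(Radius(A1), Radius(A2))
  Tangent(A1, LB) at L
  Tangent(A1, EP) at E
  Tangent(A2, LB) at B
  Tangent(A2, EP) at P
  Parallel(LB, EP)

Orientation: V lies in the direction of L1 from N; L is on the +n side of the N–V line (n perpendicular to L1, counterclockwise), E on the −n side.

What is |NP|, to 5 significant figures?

59.907

Tangency of A1 to both parallel lines with radius 9.8 puts L and E at N ± 9.8·n: L = (-0.64948, 9.7785), E = (0.64948, -9.7785). Equal radii place B and P the same way about V: B = V + 9.8·n = (58.321, 13.695), P = V − 9.8·n = (59.620, -5.8617). Then |NP| = |P − N| = 59.907.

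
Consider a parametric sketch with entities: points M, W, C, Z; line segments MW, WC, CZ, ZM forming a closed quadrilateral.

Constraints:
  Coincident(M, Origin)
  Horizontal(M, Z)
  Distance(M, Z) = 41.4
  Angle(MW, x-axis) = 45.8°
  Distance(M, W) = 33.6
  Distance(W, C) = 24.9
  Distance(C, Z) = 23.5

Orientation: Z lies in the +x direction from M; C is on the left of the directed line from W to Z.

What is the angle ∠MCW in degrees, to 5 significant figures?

28.684°

Checks: M = (0.00, 0.00) ✓; |WC| = 24.90 ✓; |CZ| = 23.50 ✓.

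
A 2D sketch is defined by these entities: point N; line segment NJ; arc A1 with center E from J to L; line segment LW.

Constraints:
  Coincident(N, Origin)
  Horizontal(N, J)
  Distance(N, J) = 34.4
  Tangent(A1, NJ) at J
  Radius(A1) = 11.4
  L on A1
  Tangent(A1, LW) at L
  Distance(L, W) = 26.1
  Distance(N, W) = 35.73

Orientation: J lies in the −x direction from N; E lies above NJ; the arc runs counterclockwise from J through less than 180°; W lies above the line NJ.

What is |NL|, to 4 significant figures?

24.84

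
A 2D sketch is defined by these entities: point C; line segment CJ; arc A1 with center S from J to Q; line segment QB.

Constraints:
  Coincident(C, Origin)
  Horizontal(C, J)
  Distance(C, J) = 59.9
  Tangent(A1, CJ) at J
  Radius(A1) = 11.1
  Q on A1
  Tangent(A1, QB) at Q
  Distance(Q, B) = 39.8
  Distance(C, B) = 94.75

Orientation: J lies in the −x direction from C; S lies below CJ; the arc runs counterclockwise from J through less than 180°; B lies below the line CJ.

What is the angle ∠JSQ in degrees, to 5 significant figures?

71.093°

Checks: |SQ| = 11.10 ✓; ∠(SQ, QB) = 90.00° ✓; |QB| = 39.80 ✓; |CB| = 94.75 ✓.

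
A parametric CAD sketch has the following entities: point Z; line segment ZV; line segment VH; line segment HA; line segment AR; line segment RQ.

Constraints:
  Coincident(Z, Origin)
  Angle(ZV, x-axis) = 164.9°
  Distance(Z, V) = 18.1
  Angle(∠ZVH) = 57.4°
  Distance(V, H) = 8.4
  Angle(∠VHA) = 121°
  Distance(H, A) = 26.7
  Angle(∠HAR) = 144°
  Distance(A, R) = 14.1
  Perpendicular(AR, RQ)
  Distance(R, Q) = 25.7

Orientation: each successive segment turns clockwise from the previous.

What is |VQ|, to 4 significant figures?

35.01

Z is at the origin; ZV runs at 164.9° with length 18.1, so V = (-17.48, 4.715). ∠ZVH = 57.4° gives VH at 42.30° from the x-axis; with |VH| = 8.4, H = (-11.26, 10.37). ∠VHA = 121.0° gives HA at -16.70° from the x-axis; with |HA| = 26.7, A = (14.31, 2.696). ∠HAR = 144.0° gives AR at -52.70° from the x-axis; with |AR| = 14.1, R = (22.86, -8.520). AR is perpendicular to RQ, so RQ runs at -142.7°; with |RQ| = 25.7, Q = (2.412, -24.09). Then |VQ| = |Q − V| = 35.01.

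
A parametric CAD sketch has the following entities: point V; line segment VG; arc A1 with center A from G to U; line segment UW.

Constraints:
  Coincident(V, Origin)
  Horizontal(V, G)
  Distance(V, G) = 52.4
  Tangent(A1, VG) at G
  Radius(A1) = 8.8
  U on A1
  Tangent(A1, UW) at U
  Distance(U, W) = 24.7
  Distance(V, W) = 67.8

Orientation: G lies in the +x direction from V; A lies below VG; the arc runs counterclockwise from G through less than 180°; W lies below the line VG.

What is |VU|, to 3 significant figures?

47.0

Checks: |AU| = 8.800 ✓; ∠(AU, UW) = 90.00° ✓; |UW| = 24.70 ✓; |VW| = 67.80 ✓.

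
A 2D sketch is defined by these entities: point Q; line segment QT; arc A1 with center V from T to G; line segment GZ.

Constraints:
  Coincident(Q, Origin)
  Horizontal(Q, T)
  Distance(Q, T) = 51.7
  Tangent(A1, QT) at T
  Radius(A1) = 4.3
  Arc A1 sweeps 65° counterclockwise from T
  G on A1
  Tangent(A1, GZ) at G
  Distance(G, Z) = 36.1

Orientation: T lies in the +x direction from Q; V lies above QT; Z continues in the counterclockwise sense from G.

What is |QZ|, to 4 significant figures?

79.12

Q is at the origin; Q and T share the same y with |QT| = 51.7 and T on the +x side, so T = (51.70, 0.000). A1 meets QT tangentially, so VT is at right angles to QT, so V = T + (0, 4.3) = (51.70, 4.300). On A1, T sits at bearing -90° from V; a 65° counterclockwise sweep puts G at bearing -25°, so G = V + 4.3·(cos -25°, sin -25°) = (55.60, 2.483). A1 meets GZ tangentially, so VG is at right angles to GZ, so GZ runs along (−sin -25°, cos -25°); with |GZ| = 36.1, Z = (70.85, 35.20). Then |QZ| = |Z − Q| = 79.12.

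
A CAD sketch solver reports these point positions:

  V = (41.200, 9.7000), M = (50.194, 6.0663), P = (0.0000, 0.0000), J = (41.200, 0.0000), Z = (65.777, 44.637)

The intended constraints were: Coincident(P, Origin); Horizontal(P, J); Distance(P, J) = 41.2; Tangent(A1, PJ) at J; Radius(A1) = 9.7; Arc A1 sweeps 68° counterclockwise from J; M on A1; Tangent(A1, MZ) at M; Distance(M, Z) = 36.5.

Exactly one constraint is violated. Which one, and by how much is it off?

Distance(M, Z) = 36.5 — off by 5.10.

P = (0.00, 0.00) ✓; P.y = 0.00, J.y = 0.00 ✓; |PJ| = 41.20 ✓; ∠(VJ, JP) = 90.00° ✓; |VJ| = 9.700 ✓; bearing(V→M) − bearing(V→J) = 68.00° ✓; |VM| = 9.700 ✓; ∠(VM, MZ) = 90.00° ✓; |MZ| = 41.60 ✗.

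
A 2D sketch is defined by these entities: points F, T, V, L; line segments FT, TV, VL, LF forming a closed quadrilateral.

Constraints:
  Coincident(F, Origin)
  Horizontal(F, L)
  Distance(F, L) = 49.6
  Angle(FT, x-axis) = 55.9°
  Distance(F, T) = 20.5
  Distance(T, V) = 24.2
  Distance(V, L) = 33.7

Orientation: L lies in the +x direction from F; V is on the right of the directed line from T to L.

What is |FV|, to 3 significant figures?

17.9

Checks: |TV| = 24.20 ✓; |VL| = 33.70 ✓.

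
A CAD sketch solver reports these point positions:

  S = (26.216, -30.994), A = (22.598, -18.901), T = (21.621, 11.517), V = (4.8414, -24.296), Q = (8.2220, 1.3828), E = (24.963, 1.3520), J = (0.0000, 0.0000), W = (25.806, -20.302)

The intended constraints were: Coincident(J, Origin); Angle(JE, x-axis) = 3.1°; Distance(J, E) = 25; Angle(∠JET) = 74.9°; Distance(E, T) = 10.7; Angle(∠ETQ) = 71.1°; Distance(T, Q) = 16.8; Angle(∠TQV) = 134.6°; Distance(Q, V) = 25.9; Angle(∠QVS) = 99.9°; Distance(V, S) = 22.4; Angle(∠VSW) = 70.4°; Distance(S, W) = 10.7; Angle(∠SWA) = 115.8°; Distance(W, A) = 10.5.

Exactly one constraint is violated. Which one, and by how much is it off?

Distance(W, A) = 10.5 — off by 7.00.

J = (0.00, 0.00) ✓; JE at 3.100° ✓; |JE| = 25.00 ✓; ∠JET = 74.90° ✓; |ET| = 10.70 ✓; ∠ETQ = 71.10° ✓; |TQ| = 16.80 ✓; ∠TQV = 134.6° ✓; |QV| = 25.90 ✓; ∠QVS = 99.90° ✓; |VS| = 22.40 ✓; ∠VSW = 70.40° ✓; |SW| = 10.70 ✓; ∠SWA = 115.8° ✓; |WA| = 3.501 ✗.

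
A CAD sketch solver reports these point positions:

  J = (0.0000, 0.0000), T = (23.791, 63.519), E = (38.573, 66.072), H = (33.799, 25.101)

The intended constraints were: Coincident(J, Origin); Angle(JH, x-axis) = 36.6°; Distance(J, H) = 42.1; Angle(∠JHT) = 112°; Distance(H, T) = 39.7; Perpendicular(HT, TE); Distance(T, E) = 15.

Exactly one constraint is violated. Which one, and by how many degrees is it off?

Perpendicular(HT, TE) — off by 4.80°.

J = (0.00, 0.00) ✓; JH at 36.60° ✓; |JH| = 42.10 ✓; ∠JHT = 112.0° ✓; |HT| = 39.70 ✓; ∠(HT, TE) = 94.80° ✗; |TE| = 15.00 ✓.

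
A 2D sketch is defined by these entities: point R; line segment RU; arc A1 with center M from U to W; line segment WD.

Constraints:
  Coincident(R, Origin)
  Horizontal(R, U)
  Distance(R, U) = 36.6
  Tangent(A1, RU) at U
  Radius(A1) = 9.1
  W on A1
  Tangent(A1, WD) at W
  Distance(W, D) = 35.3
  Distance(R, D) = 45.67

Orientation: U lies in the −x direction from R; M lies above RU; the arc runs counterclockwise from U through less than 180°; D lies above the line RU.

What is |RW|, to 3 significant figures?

28.6

R is at the origin; R and U share the same y with |RU| = 36.6 and U on the −x side, so U = (-36.6, 0.00). Tangency of A1 to RU means the radius MU is perpendicular to RU, so M = U + (0, 9.1) = (-36.6, 9.10). Since MW ⟂ WD (tangency), |MD| = √(9.1² + 35.3²) = 36.5 regardless of where W sits on A1. So D lies on both circle(R, 45.67) and circle(M, 36.5); the above-RU intersection is D = (-19.5, 41.3). W is the foot of the tangent from D: W = (-27.8, 6.97).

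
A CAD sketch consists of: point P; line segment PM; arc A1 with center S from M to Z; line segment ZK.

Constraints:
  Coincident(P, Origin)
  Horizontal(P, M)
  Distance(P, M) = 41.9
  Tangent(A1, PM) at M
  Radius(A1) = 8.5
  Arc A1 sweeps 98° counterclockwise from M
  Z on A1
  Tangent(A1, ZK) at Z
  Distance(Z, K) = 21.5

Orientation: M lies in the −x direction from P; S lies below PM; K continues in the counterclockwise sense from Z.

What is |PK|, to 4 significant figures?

56.56

P is at the origin; P and M share the same y with |PM| = 41.9 and M on the −x side, so M = (-41.90, 0.000). A1 meets PM tangentially, so SM is at right angles to PM, so S = M + (0, -8.5) = (-41.90, -8.500). On A1, M sits at bearing 90° from S; a 98° counterclockwise sweep puts Z at bearing 188°, so Z = S + 8.5·(cos 188°, sin 188°) = (-50.32, -9.683). A1 meets ZK tangentially, so SZ is at right angles to ZK, so ZK runs along (−sin 188°, cos 188°); with |ZK| = 21.5, K = (-47.33, -30.97). Then |PK| = |K − P| = 56.56.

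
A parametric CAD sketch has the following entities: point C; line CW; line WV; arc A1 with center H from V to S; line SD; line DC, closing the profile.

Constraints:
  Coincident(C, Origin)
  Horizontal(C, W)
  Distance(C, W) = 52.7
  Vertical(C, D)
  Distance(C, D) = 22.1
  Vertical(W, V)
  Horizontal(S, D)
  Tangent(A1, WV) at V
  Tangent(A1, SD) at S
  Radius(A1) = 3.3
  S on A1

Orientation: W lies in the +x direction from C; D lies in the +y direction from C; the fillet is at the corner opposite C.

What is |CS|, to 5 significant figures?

54.118

C is at the origin; C and W share the same y with |CW| = 52.7 and W on the +x side, so W = (52.700, 0.0000). C and D share the same x with |CD| = 22.1 and D on the +y side, so D = (0.0000, 22.100). The virtual corner opposite C is at (52.700, 22.100). Tangency of A1 to WV means the radius HV is perpendicular to WV and tangency of A1 to SD means the radius HS is perpendicular to SD, with radius 3.3, so the center H sits 3.3 in from both sides at H = (49.400, 18.800). That places the tangent points at V = (52.700, 18.800) on WV and S = (49.400, 22.100) on SD. Then |CS| = |S − C| = 54.118.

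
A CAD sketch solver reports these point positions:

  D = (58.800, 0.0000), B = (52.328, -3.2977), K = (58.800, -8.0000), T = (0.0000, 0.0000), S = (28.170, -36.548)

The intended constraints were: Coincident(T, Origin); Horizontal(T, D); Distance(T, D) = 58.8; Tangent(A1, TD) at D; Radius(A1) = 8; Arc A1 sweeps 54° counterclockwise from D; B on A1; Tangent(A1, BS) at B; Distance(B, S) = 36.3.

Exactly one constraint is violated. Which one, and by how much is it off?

Distance(B, S) = 36.3 — off by 4.80.

T = (0.00, 0.00) ✓; T.y = 0.00, D.y = 0.00 ✓; |TD| = 58.80 ✓; ∠(KD, DT) = 90.00° ✓; |KD| = 8.000 ✓; bearing(K→B) − bearing(K→D) = 54.00° ✓; |KB| = 8.000 ✓; ∠(KB, BS) = 90.00° ✓; |BS| = 41.10 ✗.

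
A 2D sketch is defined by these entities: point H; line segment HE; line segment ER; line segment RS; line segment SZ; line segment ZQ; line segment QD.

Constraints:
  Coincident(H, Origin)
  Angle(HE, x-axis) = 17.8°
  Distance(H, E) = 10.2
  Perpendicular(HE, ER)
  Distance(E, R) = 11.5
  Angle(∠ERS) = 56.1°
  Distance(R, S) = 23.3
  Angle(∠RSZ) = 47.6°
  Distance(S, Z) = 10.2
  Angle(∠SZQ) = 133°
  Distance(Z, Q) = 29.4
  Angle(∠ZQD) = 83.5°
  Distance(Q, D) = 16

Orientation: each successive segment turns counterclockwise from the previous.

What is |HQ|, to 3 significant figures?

28.1

H is at the origin; HE runs at 17.8° with length 10.2, so E = (9.71, 3.12). The perpendicularity gives ER at right angles to HE, so ER runs at 108°; with |ER| = 11.5, R = (6.20, 14.1). ∠ERS = 56.1° gives RS at -128° from the x-axis; with |RS| = 23.3, S = (-8.24, -4.22). ∠RSZ = 47.6° gives SZ at 4.10° from the x-axis; with |SZ| = 10.2, Z = (1.93, -3.49). ∠SZQ = 133.0° gives ZQ at 51.1° from the x-axis; with |ZQ| = 29.4, Q = (20.4, 19.4). Then |HQ| = |Q − H| = 28.1.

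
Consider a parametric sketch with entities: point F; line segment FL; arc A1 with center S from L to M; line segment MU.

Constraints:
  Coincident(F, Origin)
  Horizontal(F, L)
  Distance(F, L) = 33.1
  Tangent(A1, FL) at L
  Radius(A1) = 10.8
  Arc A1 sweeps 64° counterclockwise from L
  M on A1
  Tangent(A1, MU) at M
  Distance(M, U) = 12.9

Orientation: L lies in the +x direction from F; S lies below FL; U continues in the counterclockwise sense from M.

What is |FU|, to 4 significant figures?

25.03

F is at the origin; FL is horizontal with |FL| = 33.1 and L on the +x side, so L = (33.10, 0.000). The tangent condition forces SL to be normal to FL, so S = L + (0, -10.8) = (33.10, -10.80). On A1, L sits at bearing 90° from S; a 64° counterclockwise sweep puts M at bearing 154°, so M = S + 10.8·(cos 154°, sin 154°) = (23.39, -6.066). A1 meets MU tangentially, so SM is at right angles to MU, so MU runs along (−sin 154°, cos 154°); with |MU| = 12.9, U = (17.74, -17.66). Then |FU| = |U − F| = 25.03.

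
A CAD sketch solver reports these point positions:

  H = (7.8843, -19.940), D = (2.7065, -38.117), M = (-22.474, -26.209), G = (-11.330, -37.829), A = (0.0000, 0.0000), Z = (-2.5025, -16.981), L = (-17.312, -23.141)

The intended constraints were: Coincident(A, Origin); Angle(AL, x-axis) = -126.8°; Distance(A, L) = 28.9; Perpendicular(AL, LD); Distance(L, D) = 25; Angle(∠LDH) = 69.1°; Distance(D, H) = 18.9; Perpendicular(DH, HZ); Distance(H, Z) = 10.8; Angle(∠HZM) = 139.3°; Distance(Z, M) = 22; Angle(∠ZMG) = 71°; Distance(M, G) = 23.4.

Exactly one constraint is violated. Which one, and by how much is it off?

Distance(M, G) = 23.4 — off by 7.30.

A = (0.00, 0.00) ✓; AL at -126.8° ✓; |AL| = 28.90 ✓; ∠(AL, LD) = 90.00° ✓; |LD| = 25.00 ✓; ∠LDH = 69.10° ✓; |DH| = 18.90 ✓; ∠(DH, HZ) = 90.00° ✓; |HZ| = 10.80 ✓; ∠HZM = 139.3° ✓; |ZM| = 22.00 ✓; ∠ZMG = 71.00° ✓; |MG| = 16.10 ✗.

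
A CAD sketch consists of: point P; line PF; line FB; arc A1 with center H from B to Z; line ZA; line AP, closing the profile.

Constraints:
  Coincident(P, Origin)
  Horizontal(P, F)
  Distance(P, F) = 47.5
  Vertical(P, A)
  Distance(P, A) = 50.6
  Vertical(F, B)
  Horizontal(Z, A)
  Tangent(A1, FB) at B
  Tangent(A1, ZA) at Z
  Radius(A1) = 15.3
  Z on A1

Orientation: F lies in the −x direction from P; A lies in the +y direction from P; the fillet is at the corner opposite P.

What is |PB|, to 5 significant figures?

59.181

P is at the origin; PF is horizontal with |PF| = 47.5 and F on the −x side, so F = (-47.500, 0.0000). P and A share the same x with |PA| = 50.6 and A on the +y side, so A = (0.0000, 50.600). The virtual corner opposite P is at (-47.500, 50.600). A1 meets FB tangentially, so HB is at right angles to FB and the tangent condition forces HZ to be normal to ZA, with radius 15.3, so the center H sits 15.3 in from both sides at H = (-32.200, 35.300). That places the tangent points at B = (-47.500, 35.300) on FB and Z = (-32.200, 50.600) on ZA. Then |PB| = |B − P| = 59.181.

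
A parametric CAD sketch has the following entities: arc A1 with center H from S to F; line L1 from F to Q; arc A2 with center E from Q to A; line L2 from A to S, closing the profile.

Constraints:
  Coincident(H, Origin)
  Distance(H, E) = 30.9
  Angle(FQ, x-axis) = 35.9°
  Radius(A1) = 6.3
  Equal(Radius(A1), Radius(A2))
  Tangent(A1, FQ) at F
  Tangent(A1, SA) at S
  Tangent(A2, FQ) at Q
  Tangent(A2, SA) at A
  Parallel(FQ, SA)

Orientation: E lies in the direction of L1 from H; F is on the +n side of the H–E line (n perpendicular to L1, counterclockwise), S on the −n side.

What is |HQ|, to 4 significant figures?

31.54

Tangency of A1 to both parallel lines with radius 6.3 puts F and S at H ± 6.3·n: F = (-3.694, 5.103), S = (3.694, -5.103). Equal radii place Q and A the same way about E: Q = E + 6.3·n = (21.34, 23.22), A = E − 6.3·n = (28.72, 13.02). Then |HQ| = |Q − H| = 31.54.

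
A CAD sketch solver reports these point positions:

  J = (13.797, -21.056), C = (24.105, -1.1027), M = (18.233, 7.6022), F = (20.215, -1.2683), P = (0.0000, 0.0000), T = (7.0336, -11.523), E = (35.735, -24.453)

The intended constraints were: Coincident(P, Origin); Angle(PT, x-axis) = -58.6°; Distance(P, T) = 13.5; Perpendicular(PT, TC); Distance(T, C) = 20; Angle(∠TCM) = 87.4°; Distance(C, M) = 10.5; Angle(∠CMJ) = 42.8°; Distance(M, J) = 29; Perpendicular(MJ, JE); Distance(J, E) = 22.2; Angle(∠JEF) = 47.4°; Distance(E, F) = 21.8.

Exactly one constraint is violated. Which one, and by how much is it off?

Distance(E, F) = 21.8 — off by 6.10.

P = (0.00, 0.00) ✓; PT at -58.60° ✓; |PT| = 13.50 ✓; ∠(PT, TC) = 90.00° ✓; |TC| = 20.00 ✓; ∠TCM = 87.40° ✓; |CM| = 10.50 ✓; ∠CMJ = 42.80° ✓; |MJ| = 29.00 ✓; ∠(MJ, JE) = 90.00° ✓; |JE| = 22.20 ✓; ∠JEF = 47.40° ✓; |EF| = 27.90 ✗.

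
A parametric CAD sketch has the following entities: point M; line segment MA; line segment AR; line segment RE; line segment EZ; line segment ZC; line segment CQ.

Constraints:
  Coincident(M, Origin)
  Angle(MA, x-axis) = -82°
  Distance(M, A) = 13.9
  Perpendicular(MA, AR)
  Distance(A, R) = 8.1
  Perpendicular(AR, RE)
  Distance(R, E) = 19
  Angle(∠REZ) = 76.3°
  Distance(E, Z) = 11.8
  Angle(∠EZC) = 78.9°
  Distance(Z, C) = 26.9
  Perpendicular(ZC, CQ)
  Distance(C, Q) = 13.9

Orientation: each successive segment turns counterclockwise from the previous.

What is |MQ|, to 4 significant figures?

26.21

M is at the origin; MA runs at -82.0° with length 13.9, so A = (1.935, -13.76). The perpendicularity gives AR at right angles to MA, so AR runs at 8.000°; with |AR| = 8.1, R = (9.956, -12.64). The perpendicularity gives RE at right angles to AR, so RE runs at 98.00°; with |RE| = 19.0, E = (7.311, 6.178). ∠REZ = 76.3° gives EZ at -158.3° from the x-axis; with |EZ| = 11.8, Z = (-3.652, 1.815). ∠EZC = 78.9° gives ZC at -57.20° from the x-axis; with |ZC| = 26.9, C = (10.92, -20.80). ZC ⟂ CQ, so CQ runs at 32.80°; with |CQ| = 13.9, Q = (22.60, -13.27). Then |MQ| = |Q − M| = 26.21.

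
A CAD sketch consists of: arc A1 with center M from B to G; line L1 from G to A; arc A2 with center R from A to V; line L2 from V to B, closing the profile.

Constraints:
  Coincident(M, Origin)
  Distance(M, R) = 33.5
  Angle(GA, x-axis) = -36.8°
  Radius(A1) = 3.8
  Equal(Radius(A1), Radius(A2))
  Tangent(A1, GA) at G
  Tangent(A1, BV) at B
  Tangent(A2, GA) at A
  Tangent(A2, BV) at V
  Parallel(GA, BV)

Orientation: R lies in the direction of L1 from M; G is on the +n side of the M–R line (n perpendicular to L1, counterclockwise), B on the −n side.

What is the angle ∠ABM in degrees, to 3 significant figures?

77.2°

Tangency of A1 to both parallel lines with radius 3.8 puts G and B at M ± 3.8·n: G = (2.28, 3.04), B = (-2.28, -3.04). Equal radii place A and V the same way about R: A = R + 3.8·n = (29.1, -17.0), V = R − 3.8·n = (24.5, -23.1). Then cos ∠ABM = BA·BM / (|BA||BM|), giving 77.2°.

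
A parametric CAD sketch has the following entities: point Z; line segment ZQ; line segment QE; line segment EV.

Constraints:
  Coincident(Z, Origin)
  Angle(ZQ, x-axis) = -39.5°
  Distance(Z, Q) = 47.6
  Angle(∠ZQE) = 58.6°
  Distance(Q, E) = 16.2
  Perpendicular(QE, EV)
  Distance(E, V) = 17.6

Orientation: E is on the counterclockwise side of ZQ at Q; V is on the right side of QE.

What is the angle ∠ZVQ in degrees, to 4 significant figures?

51.03°

Z is at the origin; ZQ runs at -39.5° with length 47.6, so Q = 47.6·(cos -39.5°, sin -39.5°) = (36.73, -30.28). ∠ZQE = 58.6°, so QE runs at -39.5° + (180° − 58.6°) = 81.90° from the x-axis; with |QE| = 16.2, E = Q + 16.2·(cos 81.90°, sin 81.90°) = (39.01, -14.24). QE is perpendicular to EV; with |EV| = 17.6 on the right of QE, V = E + 17.6·(0.9900, -0.1409) = (56.44, -16.72). Then cos ∠ZVQ = VZ·VQ / (|VZ||VQ|), giving 51.03°.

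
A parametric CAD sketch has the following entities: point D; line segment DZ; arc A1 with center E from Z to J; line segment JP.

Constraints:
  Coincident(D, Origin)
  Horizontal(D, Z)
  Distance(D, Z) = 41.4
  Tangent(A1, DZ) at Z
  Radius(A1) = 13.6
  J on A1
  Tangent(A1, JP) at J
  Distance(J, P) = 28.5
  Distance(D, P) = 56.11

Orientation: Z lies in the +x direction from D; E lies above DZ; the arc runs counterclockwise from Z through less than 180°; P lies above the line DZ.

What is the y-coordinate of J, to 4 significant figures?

22.05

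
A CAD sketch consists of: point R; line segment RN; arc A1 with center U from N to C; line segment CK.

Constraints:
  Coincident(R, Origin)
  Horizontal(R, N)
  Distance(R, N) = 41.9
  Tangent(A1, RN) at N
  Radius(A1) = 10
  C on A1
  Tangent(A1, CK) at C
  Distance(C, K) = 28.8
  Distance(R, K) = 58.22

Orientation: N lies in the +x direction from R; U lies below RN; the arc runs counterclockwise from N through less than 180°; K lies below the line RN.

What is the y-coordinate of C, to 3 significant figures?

-13.3

R is at the origin; R and N share the same y with |RN| = 41.9 and N on the +x side, so N = (41.9, 0.00). A1 meets RN tangentially, so UN is at right angles to RN, so U = N + (0, -10) = (41.9, -10.0). Since UC ⟂ CK (tangency), |UK| = √(10.0² + 28.8²) = 30.5 regardless of where C sits on A1. So K lies on both circle(R, 58.22) and circle(U, 30.5); the below-RN intersection is K = (41.8, -40.5). C is the foot of the tangent from K: C = (32.4, -13.3).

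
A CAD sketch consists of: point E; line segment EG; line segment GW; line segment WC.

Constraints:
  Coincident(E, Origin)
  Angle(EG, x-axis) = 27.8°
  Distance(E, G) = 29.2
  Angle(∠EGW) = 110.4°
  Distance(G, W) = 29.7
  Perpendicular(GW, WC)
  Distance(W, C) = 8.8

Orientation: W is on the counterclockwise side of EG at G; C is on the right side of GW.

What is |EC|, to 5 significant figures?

53.837

∠EGW = 110.4°, so GW runs at 27.8° + (180° − 110.4°) = 97.400° from the x-axis; with |GW| = 29.7, W = G + 29.7·(cos 97.400°, sin 97.400°) = (22.005, 43.071). GW is perpendicular to WC; with |WC| = 8.8 on the right of GW, C = W + 8.8·(0.99167, 0.12880) = (30.731, 44.205). Then |EC| = |C − E| = 53.837.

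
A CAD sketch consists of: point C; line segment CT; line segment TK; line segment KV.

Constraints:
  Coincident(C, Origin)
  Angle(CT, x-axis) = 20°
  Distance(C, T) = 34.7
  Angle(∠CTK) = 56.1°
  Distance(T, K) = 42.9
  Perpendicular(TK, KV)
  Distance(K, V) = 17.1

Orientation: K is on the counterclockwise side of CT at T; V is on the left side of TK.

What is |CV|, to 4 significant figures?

26.29

C is at the origin; CT runs at 20.0° with length 34.7, so T = 34.7·(cos 20.0°, sin 20.0°) = (32.61, 11.87). ∠CTK = 56.1°, so TK runs at 20.0° + (180° − 56.1°) = 143.9° from the x-axis; with |TK| = 42.9, K = T + 42.9·(cos 143.9°, sin 143.9°) = (-2.055, 37.14). TK is perpendicular to KV; with |KV| = 17.1 on the left of TK, V = K + 17.1·(-0.5892, -0.8080) = (-12.13, 23.33). Then |CV| = |V − C| = 26.29.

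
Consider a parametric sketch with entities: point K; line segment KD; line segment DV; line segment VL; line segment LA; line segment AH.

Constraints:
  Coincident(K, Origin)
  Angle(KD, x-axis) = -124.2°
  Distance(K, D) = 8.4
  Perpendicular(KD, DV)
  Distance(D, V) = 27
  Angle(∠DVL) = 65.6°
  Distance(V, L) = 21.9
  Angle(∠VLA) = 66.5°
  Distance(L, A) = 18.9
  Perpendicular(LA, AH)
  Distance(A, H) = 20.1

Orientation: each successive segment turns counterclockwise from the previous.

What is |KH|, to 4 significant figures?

25.74

∠VLA = 66.5° gives LA at -166.3° from the x-axis; with |LA| = 18.9, A = (2.975, -5.020). The perpendicularity gives AH at right angles to LA, so AH runs at -76.30°; with |AH| = 20.1, H = (7.735, -24.55). Then |KH| = |H − K| = 25.74.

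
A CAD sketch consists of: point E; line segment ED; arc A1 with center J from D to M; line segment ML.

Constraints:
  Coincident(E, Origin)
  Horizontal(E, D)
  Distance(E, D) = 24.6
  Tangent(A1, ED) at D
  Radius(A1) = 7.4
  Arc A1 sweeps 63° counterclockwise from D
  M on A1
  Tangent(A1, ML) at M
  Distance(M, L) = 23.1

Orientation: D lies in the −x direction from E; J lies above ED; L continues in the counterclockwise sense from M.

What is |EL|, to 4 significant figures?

25.75

On A1, D sits at bearing -90° from J; a 63° counterclockwise sweep puts M at bearing -27°, so M = J + 7.4·(cos -27°, sin -27°) = (-18.01, 4.040). Tangency of A1 to ML means the radius JM is perpendicular to ML, so ML runs along (−sin -27°, cos -27°); with |ML| = 23.1, L = (-7.519, 24.62). Then |EL| = |L − E| = 25.75.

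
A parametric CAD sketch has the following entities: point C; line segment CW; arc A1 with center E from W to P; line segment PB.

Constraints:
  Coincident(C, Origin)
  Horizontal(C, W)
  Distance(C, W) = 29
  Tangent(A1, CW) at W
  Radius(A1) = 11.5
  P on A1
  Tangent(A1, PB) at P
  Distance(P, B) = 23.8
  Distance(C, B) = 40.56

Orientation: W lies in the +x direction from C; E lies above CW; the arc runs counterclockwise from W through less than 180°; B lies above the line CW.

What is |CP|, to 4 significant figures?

41.79

Checks: |EP| = 11.50 ✓; ∠(EP, PB) = 90.00° ✓; |PB| = 23.80 ✓; |CB| = 40.56 ✓.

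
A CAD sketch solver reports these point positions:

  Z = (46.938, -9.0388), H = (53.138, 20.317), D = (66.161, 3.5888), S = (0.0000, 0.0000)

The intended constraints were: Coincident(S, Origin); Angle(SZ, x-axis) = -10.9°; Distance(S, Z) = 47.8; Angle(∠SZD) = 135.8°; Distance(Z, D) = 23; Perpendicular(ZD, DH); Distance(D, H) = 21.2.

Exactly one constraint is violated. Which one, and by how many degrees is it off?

Perpendicular(ZD, DH) — off by 4.60°.

S = (0.00, 0.00) ✓; SZ at -10.90° ✓; |SZ| = 47.80 ✓; ∠SZD = 135.8° ✓; |ZD| = 23.00 ✓; ∠(ZD, DH) = 94.60° ✗; |DH| = 21.20 ✓.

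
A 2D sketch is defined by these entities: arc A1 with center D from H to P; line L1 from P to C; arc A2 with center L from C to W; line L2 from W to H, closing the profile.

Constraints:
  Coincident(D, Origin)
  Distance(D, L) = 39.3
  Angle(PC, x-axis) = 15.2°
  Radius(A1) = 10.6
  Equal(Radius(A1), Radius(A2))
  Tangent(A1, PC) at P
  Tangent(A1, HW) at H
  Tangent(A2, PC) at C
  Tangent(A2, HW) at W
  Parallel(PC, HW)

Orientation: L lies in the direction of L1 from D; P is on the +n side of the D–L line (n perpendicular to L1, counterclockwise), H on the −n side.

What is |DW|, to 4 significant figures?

40.70

The slot axis is L1's direction at 15.2°, so u = (cos 15.2°, sin 15.2°) = (0.9650, 0.2622) and n = (−sin 15.2°, cos 15.2°) = (-0.2622, 0.9650). D is at the origin and L lies 39.3 along u from D, so L = 39.3·u = (37.93, 10.30). Tangency of A1 to both parallel lines with radius 10.6 puts P and H at D ± 10.6·n: P = (-2.779, 10.23), H = (2.779, -10.23). Equal radii place C and W the same way about L: C = L + 10.6·n = (35.15, 20.53), W = L − 10.6·n = (40.70, 0.07486). Then |DW| = |W − D| = 40.70.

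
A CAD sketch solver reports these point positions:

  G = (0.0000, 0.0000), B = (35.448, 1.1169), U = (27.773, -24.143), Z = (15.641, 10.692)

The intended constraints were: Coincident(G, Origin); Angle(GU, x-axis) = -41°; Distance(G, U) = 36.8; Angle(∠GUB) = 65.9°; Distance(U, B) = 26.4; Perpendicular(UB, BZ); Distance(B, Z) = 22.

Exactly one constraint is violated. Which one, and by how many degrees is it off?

Perpendicular(UB, BZ) — off by 8.90°.

G = (0.00, 0.00) ✓; GU at -41.00° ✓; |GU| = 36.80 ✓; ∠GUB = 65.90° ✓; |UB| = 26.40 ✓; ∠(UB, BZ) = 81.10° ✗; |BZ| = 22.00 ✓.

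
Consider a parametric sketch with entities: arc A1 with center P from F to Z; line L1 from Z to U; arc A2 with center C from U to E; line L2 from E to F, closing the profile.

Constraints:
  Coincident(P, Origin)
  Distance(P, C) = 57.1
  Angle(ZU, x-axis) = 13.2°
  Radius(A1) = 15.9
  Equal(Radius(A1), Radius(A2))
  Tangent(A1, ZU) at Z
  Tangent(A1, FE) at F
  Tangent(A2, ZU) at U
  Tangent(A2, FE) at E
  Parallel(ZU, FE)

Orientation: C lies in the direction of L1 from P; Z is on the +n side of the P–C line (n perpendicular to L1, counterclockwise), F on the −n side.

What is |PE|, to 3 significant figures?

59.3

The slot axis is L1's direction at 13.2°, so u = (cos 13.2°, sin 13.2°) = (0.974, 0.228) and n = (−sin 13.2°, cos 13.2°) = (-0.228, 0.974). P is at the origin and C lies 57.1 along u from P, so C = 57.1·u = (55.6, 13.0). Tangency of A1 to both parallel lines with radius 15.9 puts Z and F at P ± 15.9·n: Z = (-3.63, 15.5), F = (3.63, -15.5). Equal radii place U and E the same way about C: U = C + 15.9·n = (52.0, 28.5), E = C − 15.9·n = (59.2, -2.44). Then |PE| = |E − P| = 59.3.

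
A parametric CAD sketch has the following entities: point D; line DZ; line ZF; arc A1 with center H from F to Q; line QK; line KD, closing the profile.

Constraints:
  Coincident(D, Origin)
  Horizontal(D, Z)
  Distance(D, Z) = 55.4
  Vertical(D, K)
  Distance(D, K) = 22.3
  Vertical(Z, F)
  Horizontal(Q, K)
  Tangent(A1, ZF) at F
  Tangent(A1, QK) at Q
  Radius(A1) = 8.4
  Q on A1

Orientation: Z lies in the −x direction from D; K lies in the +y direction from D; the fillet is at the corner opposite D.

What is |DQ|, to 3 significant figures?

52.0

D is at the origin; DZ is horizontal with |DZ| = 55.4 and Z on the −x side, so Z = (-55.4, 0.00). D and K share the same x with |DK| = 22.3 and K on the +y side, so K = (0.00, 22.3). The virtual corner opposite D is at (-55.4, 22.3). A1 meets ZF tangentially, so HF is at right angles to ZF and since A1 is tangent to QK there, HQ ⟂ QK, with radius 8.4, so the center H sits 8.4 in from both sides at H = (-47.0, 13.9). That places the tangent points at F = (-55.4, 13.9) on ZF and Q = (-47.0, 22.3) on QK. Then |DQ| = |Q − D| = 52.0.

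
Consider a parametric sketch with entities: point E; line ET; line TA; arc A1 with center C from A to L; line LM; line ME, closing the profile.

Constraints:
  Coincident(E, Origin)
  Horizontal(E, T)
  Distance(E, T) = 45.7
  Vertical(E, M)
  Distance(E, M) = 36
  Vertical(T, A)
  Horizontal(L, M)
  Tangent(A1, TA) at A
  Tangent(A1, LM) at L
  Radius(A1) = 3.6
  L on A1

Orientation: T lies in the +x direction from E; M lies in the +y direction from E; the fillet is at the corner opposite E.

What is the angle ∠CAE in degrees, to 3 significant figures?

35.3°

E is at the origin; E and T share the same y with |ET| = 45.7 and T on the +x side, so T = (45.7, 0.00). EM is vertical with |EM| = 36.0 and M on the +y side, so M = (0.00, 36.0). The virtual corner opposite E is at (45.7, 36.0). The tangent condition forces CA to be normal to TA and A1 meets LM tangentially, so CL is at right angles to LM, with radius 3.6, so the center C sits 3.6 in from both sides at C = (42.1, 32.4). That places the tangent points at A = (45.7, 32.4) on TA and L = (42.1, 36.0) on LM. Then cos ∠CAE = AC·AE / (|AC||AE|), giving 35.3°.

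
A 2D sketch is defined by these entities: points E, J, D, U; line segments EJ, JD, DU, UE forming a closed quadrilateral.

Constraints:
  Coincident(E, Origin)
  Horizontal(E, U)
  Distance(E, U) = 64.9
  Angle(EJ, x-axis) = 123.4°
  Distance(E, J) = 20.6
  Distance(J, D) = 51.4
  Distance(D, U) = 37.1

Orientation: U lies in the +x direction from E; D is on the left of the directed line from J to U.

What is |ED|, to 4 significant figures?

47.42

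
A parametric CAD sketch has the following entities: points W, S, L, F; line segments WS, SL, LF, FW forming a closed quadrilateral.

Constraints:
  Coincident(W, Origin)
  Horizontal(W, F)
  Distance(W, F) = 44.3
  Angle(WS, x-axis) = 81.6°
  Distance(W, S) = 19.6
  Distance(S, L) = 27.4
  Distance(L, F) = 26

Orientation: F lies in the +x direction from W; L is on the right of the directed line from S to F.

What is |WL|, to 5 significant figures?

18.749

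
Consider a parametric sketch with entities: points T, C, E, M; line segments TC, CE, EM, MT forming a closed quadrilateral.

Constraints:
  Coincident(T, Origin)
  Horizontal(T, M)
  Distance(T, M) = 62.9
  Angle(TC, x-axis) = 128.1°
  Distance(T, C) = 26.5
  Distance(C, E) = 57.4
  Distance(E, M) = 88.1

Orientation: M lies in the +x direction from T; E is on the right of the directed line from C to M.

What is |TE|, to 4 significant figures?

40.41

T is at the origin; TM is horizontal with |TM| = 62.9 and M in +x, so M = (62.9, 0). TC runs at 128.1° with |TC| = 26.5, so C = (-16.35, 20.85). E is determined by |CE| = 57.4 and |EM| = 88.1 together: it lies at the intersection of circle(C, 57.4) and circle(M, 88.1). With |CM| = 81.95, the foot of the radical line on CM is 13.72 from C and the perpendicular offset is √(57.4² − 13.72²) = 55.74. Taking the right-of-CM solution: E = (-17.27, -36.54).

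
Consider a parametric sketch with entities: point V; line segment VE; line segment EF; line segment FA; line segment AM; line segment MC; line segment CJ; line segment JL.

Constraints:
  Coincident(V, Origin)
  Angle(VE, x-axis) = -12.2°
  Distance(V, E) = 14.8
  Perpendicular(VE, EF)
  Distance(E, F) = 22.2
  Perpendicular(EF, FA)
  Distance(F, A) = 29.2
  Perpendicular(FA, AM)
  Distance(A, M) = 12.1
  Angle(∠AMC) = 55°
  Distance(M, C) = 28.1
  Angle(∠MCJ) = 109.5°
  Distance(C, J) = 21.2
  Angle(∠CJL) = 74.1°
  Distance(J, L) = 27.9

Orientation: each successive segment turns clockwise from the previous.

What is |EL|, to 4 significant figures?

47.99

∠MCJ = 109.5° gives CJ at -117.7° from the x-axis; with |CJ| = 21.2, J = (-6.972, -46.22). ∠CJL = 74.1° gives JL at 136.4° from the x-axis; with |JL| = 27.9, L = (-27.18, -26.98). Then |EL| = |L − E| = 47.99.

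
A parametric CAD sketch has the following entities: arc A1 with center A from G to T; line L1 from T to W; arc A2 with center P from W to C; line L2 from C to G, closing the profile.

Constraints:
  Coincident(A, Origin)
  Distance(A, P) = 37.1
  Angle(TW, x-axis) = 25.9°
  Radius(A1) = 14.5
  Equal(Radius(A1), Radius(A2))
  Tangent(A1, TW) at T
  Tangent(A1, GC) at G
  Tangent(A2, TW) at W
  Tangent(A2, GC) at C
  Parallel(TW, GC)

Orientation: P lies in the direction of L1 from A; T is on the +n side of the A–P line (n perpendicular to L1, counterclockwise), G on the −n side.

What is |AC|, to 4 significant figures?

39.83

The slot axis is L1's direction at 25.9°, so u = (cos 25.9°, sin 25.9°) = (0.8996, 0.4368) and n = (−sin 25.9°, cos 25.9°) = (-0.4368, 0.8996). A is at the origin and P lies 37.1 along u from A, so P = 37.1·u = (33.37, 16.21). Tangency of A1 to both parallel lines with radius 14.5 puts T and G at A ± 14.5·n: T = (-6.334, 13.04), G = (6.334, -13.04). Equal radii place W and C the same way about P: W = P + 14.5·n = (27.04, 29.25), C = P − 14.5·n = (39.71, 3.162). Then |AC| = |C − A| = 39.83.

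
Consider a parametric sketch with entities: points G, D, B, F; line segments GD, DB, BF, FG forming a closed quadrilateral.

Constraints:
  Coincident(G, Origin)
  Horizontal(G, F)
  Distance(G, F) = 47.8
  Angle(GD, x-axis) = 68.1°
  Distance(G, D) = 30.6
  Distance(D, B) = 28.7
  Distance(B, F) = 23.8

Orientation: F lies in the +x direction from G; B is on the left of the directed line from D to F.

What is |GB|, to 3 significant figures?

45.3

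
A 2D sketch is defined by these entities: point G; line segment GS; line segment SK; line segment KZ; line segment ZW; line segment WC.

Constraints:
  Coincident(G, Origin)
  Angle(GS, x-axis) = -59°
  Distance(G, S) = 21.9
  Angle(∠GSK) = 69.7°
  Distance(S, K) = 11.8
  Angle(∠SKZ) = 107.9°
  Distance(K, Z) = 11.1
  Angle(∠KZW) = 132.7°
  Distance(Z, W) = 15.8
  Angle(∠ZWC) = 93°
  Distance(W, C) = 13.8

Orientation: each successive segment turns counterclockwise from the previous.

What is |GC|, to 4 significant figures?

12.72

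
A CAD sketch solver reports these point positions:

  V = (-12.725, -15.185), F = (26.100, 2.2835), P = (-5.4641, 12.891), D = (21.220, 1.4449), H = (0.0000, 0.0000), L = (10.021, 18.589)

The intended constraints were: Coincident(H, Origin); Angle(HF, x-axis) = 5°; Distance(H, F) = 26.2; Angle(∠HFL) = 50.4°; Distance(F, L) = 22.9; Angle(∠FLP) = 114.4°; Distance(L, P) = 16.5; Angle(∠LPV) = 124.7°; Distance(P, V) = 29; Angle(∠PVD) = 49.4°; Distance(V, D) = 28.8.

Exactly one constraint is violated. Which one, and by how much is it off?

Distance(V, D) = 28.8 — off by 9.00.

H = (0.00, 0.00) ✓; HF at 5.000° ✓; |HF| = 26.20 ✓; ∠HFL = 50.40° ✓; |FL| = 22.90 ✓; ∠FLP = 114.4° ✓; |LP| = 16.50 ✓; ∠LPV = 124.7° ✓; |PV| = 29.00 ✓; ∠PVD = 49.40° ✓; |VD| = 37.80 ✗.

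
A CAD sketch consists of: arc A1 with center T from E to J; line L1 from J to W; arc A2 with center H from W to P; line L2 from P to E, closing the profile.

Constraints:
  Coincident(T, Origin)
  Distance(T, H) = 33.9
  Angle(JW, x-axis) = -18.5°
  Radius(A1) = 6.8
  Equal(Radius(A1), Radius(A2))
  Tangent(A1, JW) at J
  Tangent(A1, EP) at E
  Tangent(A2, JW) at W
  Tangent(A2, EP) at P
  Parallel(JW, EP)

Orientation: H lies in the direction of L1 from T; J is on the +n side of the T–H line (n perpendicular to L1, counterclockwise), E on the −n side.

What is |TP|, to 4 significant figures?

34.58

Tangency of A1 to both parallel lines with radius 6.8 puts J and E at T ± 6.8·n: J = (2.158, 6.449), E = (-2.158, -6.449). Equal radii place W and P the same way about H: W = H + 6.8·n = (34.31, -4.308), P = H − 6.8·n = (29.99, -17.21). Then |TP| = |P − T| = 34.58.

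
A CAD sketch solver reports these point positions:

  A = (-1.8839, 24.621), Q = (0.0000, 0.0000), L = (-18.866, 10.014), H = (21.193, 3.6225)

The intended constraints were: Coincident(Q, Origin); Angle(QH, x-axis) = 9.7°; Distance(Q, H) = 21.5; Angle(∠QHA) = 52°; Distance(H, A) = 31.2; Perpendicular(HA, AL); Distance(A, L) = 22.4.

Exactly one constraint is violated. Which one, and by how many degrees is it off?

Perpendicular(HA, AL) — off by 7.00°.

Q = (0.00, 0.00) ✓; QH at 9.700° ✓; |QH| = 21.50 ✓; ∠QHA = 52.00° ✓; |HA| = 31.20 ✓; ∠(HA, AL) = 83.00° ✗; |AL| = 22.40 ✓.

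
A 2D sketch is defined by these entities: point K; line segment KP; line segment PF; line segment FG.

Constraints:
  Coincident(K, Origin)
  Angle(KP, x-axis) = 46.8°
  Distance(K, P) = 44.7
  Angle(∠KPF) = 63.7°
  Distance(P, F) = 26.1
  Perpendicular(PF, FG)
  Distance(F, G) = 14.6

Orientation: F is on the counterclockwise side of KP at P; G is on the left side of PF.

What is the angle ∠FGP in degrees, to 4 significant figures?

60.78°

∠KPF = 63.7°, so PF runs at 46.8° + (180° − 63.7°) = 163.1° from the x-axis; with |PF| = 26.1, F = P + 26.1·(cos 163.1°, sin 163.1°) = (5.626, 40.17). PF ⟂ FG; with |FG| = 14.6 on the left of PF, G = F + 14.6·(-0.2907, -0.9568) = (1.382, 26.20). Then cos ∠FGP = GF·GP / (|GF||GP|), giving 60.78°.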